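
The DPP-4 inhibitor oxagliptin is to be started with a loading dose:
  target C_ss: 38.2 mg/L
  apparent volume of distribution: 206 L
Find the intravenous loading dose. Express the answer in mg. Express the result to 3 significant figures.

LD = Css × Vd = 38.2 × 206 = 7869 mg

7870 mg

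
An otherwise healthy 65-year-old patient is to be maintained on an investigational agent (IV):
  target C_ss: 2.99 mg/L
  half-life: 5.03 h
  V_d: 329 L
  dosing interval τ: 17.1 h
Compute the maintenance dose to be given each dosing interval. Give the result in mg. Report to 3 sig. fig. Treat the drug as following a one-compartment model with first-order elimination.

k = ln2 / t½ = 0.693147 / 5.03 = 0.1378 h⁻¹
CL = k × Vd = 0.1378 × 329 = 45.34 L/h
At steady state, Dose/τ = Css × CL.
Dose = Css × CL × τ = 2.99 × 45.34 × 17.1 = 2318 mg

2320 mg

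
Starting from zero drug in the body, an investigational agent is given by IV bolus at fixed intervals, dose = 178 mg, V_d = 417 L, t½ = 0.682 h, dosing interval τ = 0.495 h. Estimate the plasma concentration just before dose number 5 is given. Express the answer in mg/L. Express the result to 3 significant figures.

C₀ per dose = Dose / Vd = 178 / 417 = 0.4269 mg/L
k = ln2 / t½ = 0.693147 / 0.682 = 1.016 h⁻¹
Fraction remaining after one interval: r = e^(−kτ) = e^(−1.016 × 0.495) = 0.6048
Before dose 5, 4 doses have been given (aged 1τ, 2τ, 3τ, 4τ).
C_trough = C₀ × (r + r² + … + r^4) = C₀ × r(1−r^4)/(1−r)
        = 0.4269 × 0.6048 × (1 − 0.1338) / (1 − 0.6048) = 0.5659 mg/L

0.566 mg/L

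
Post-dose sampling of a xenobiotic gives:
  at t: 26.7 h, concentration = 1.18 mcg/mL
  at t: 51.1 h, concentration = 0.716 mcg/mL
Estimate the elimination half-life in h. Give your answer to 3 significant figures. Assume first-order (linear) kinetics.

33.9 h

k = ln(C₁/C₂) / (t₂ − t₁) = ln(1.18/0.716) / (51.1 − 26.7)
  = 0.4996 / 24.40 = 0.02048 h⁻¹
t½ = ln2 / k = 0.693147 / 0.02048 = 33.85 h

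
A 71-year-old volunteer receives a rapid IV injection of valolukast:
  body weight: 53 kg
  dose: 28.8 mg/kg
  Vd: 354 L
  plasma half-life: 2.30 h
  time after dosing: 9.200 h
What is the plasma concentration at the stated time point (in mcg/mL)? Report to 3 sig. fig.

Total dose = 28.8 × 53 = 1526 mg
C₀ = Dose / Vd = 1526 / 354 = 4.311 mg/L
k = ln2 / t½ = 0.693147 / 2.30 = 0.3014 h⁻¹
t / t½ = 9.200 / 2.30 = 4 half-lives
C = C₀ × (1/2)^4 = 4.311 × 0.06250 = 0.2694 mg/L
(0.2694 mg/L = 0.2694 mcg/mL)

0.269 mcg/mL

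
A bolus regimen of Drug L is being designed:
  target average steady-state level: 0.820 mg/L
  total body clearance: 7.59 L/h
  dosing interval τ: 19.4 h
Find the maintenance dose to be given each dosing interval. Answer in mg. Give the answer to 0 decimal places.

121 mg

At steady state, Dose/τ = Css × CL.
Dose = Css × CL × τ = 0.820 × 7.590 × 19.4 = 120.7 mg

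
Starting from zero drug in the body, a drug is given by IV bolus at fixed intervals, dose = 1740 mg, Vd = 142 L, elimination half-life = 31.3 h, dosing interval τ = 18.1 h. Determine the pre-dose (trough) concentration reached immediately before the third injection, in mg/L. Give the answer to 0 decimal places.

14 mg/L

C₀ per dose = Dose / Vd = 1740 / 142 = 12.25 mg/L
k = ln2 / t½ = 0.693147 / 31.3 = 0.02215 h⁻¹
Fraction remaining after one interval: r = e^(−kτ) = e^(−0.02215 × 18.1) = 0.6697
Before dose 3, 2 doses have been given (aged 1τ, 2τ).
C_trough = C₀ × (r + r²) = 12.25 × (0.6697 + 0.4485) = 13.70 mg/L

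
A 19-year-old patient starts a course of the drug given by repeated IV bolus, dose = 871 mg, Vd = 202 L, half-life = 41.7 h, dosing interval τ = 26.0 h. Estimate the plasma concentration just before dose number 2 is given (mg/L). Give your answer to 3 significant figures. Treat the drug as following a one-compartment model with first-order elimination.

2.80 mg/L

C₀ per dose = Dose / Vd = 871 / 202 = 4.312 mg/L
k = ln2 / t½ = 0.693147 / 41.7 = 0.01662 h⁻¹
Fraction remaining after one interval: r = e^(−kτ) = e^(−0.01662 × 26.0) = 0.6491
Before dose 2, 1 dose has been given (aged 1τ).
C_trough = C₀ × r = 4.312 × 0.6491 = 2.799 mg/L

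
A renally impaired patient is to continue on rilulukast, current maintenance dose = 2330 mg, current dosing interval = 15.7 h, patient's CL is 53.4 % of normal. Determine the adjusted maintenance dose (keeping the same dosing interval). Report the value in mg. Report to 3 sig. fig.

1240 mg

To keep the same average steady-state level, dosing rate must scale with clearance.
CL ratio = 53.4 / 100 = 0.5340
New dose (same interval) = 2330 × 0.5340 = 1244 mg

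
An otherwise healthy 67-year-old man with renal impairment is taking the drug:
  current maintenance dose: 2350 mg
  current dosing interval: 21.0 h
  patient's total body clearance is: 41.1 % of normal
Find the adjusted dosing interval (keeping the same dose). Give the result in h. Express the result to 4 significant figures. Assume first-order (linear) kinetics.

51.09 h

To keep the same average steady-state level, dosing rate must scale with clearance.
CL ratio = 41.1 / 100 = 0.4110
New interval (same dose) = 21.0 / 0.4110 = 51.09 h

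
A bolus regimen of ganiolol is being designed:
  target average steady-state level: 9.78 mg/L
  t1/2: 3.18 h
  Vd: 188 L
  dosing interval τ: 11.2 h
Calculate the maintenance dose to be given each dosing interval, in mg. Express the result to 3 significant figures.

k = ln2 / t½ = 0.693147 / 3.18 = 0.2180 h⁻¹
CL = k × Vd = 0.2180 × 188 = 40.98 L/h
At steady state, Dose/τ = Css × CL.
Dose = Css × CL × τ = 9.78 × 40.98 × 11.2 = 4489 mg

4490 mg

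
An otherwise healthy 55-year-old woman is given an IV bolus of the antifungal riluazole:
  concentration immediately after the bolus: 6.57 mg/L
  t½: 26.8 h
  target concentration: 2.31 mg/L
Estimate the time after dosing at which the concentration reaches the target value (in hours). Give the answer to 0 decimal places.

k = ln2 / t½ = 0.693147 / 26.8 = 0.02586 h⁻¹
t = ln(C₀ / C) / k = ln(6.570 / 2.31) / 0.02586
  = ln(2.844) / 0.02586 = 1.045 / 0.02586 = 40.41 h

40 h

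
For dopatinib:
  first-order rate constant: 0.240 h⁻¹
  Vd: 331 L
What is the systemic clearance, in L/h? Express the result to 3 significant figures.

79.4 L/h

CL = k × Vd = 0.240 × 331 = 79.44 L/h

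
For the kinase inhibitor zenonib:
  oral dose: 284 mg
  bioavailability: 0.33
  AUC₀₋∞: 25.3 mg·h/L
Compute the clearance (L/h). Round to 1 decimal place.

CL = F·Dose / AUC = 0.33 × 284 / 25.3 = 3.704 L/h

3.7 L/h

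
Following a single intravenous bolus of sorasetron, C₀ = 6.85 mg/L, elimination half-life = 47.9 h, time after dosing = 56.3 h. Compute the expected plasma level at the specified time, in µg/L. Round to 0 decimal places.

k = ln2 / t½ = 0.693147 / 47.9 = 0.01447 h⁻¹
C = C₀ · e^(−k·t) = 6.850 × e^(−0.01447 × 56.3)
  = 6.850 × 0.4428 = 3.033 mg/L
Convert: 3.033 mg/L × 1000 = 3033 µg/L

3033 µg/L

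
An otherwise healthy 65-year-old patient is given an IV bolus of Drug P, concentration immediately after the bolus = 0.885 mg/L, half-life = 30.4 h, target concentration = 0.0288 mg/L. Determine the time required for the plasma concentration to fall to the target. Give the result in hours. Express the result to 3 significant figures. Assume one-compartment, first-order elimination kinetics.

150 h

k = ln2 / t½ = 0.693147 / 30.4 = 0.02280 h⁻¹
t = ln(C₀ / C) / k = ln(0.8850 / 0.0288) / 0.02280
  = ln(30.73) / 0.02280 = 3.425 / 0.02280 = 150.2 h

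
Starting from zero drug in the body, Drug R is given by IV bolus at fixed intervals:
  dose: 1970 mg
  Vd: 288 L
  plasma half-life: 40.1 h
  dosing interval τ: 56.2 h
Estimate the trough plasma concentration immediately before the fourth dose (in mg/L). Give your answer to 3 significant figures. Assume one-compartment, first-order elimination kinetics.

3.94 mg/L

C₀ per dose = Dose / Vd = 1970 / 288 = 6.840 mg/L
k = ln2 / t½ = 0.693147 / 40.1 = 0.01729 h⁻¹
Fraction remaining after one interval: r = e^(−kτ) = e^(−0.01729 × 56.2) = 0.3784
Before dose 4, 3 doses have been given (aged 1τ, 2τ, 3τ).
C_trough = C₀ × (r + r² + … + r^3) = C₀ × r(1−r^3)/(1−r)
        = 6.840 × 0.3784 × (1 − 0.05418) / (1 − 0.3784) = 3.938 mg/L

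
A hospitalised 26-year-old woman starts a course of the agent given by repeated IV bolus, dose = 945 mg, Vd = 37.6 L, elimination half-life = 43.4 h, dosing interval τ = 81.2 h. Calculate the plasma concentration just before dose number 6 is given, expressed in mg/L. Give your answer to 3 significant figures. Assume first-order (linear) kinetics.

C₀ per dose = Dose / Vd = 945 / 37.6 = 25.13 mg/L
k = ln2 / t½ = 0.693147 / 43.4 = 0.01597 h⁻¹
Fraction remaining after one interval: r = e^(−kτ) = e^(−0.01597 × 81.2) = 0.2734
Before dose 6, 5 doses have been given (aged 1τ, 2τ, 3τ, 4τ, 5τ).
C_trough = C₀ × (r + r² + … + r^5) = C₀ × r(1−r^5)/(1−r)
        = 25.13 × 0.2734 × (1 − 0.001528) / (1 − 0.2734) = 9.441 mg/L

9.44 mg/L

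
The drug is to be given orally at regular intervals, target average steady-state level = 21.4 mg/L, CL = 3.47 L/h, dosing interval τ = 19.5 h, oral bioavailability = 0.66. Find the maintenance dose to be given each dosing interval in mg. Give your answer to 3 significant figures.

At steady state, F × (Dose/τ) = Css × CL.
Dose = Css × CL × τ / F = 21.4 × 3.470 × 19.5 / 0.66 = 2194 mg

2190 mg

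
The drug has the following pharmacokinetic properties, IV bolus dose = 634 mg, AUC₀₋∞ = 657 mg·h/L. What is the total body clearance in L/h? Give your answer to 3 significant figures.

0.965 L/h

CL = Dose / AUC = 634 / 657 = 0.9650 L/h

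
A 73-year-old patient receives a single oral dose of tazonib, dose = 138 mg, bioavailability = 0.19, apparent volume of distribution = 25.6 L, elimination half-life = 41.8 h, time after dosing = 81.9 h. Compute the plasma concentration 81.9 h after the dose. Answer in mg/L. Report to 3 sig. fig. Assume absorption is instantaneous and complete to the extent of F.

0.263 mg/L

Amount reaching circulation = F × Dose = 0.19 × 138.0 = 26.22 mg
C₀ = F·Dose / Vd = 26.22 / 25.6 = 1.024 mg/L
k = ln2 / t½ = 0.693147 / 41.8 = 0.01658 h⁻¹
C = C₀ · e^(−k·t) = 1.024 × e^(−0.01658 × 81.9)
  = 1.024 × 0.2572 = 0.2634 mg/L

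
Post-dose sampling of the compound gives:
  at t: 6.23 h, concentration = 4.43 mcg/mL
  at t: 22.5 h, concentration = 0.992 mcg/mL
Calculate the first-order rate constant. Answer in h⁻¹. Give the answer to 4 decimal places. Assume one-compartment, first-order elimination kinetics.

k = ln(C₁/C₂) / (t₂ − t₁) = ln(4.43/0.992) / (22.5 − 6.23)
  = 1.496 / 16.27 = 0.09195 h⁻¹

0.0920 h⁻¹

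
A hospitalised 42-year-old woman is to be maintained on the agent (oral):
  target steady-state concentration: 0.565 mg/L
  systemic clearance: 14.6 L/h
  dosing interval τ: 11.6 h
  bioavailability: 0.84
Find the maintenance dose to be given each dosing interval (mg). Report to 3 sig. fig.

At steady state, F × (Dose/τ) = Css × CL.
Dose = Css × CL × τ / F = 0.565 × 14.60 × 11.6 / 0.84 = 113.9 mg

114 mg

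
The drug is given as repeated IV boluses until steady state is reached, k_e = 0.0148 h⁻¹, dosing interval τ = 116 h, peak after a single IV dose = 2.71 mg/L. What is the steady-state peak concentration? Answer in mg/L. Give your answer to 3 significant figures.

e^(−kτ) = e^(−0.01480 × 116) = 0.1796
Accumulation ratio R = 1 / (1 − e^(−kτ)) = 1 / (1 − 0.1796) = 1.219
Steady-state peak = C₀ × R = 2.71 × 1.219 = 3.303 mg/L

3.30 mg/L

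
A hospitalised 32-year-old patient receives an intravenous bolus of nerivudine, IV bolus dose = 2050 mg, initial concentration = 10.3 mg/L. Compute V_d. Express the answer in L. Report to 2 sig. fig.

200 L

Vd = Dose / C₀ = 2050 / 10.3 = 199.0 L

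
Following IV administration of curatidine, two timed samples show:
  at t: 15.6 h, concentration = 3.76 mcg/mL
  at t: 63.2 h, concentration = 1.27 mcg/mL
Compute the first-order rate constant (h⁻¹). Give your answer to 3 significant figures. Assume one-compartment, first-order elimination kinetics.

k = ln(C₁/C₂) / (t₂ − t₁) = ln(3.76/1.27) / (63.2 − 15.6)
  = 1.085 / 47.60 = 0.02279 h⁻¹

0.0228 h⁻¹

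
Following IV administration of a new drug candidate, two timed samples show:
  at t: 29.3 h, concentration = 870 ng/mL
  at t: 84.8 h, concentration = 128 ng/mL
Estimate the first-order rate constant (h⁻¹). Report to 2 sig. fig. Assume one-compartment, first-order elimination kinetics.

0.035 h⁻¹

k = ln(C₁/C₂) / (t₂ − t₁) = ln(870/128) / (84.8 − 29.3)
  = 1.916 / 55.50 = 0.03452 h⁻¹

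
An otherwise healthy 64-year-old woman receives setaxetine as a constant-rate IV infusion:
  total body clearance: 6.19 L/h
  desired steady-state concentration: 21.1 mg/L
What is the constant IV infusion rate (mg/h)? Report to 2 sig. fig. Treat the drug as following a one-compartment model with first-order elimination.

130 mg/h

At steady state, infusion rate R₀ = Css × CL = 21.1 × 6.190 = 130.6 mg/h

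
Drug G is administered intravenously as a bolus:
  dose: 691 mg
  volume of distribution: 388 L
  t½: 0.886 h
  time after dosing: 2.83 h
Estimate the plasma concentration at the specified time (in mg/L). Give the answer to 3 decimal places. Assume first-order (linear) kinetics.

0.195 mg/L

C₀ = Dose / Vd = 691.0 / 388 = 1.781 mg/L
k = ln2 / t½ = 0.693147 / 0.886 = 0.7823 h⁻¹
C = C₀ · e^(−k·t) = 1.781 × e^(−0.7823 × 2.83)
  = 1.781 × 0.1093 = 0.1947 mg/L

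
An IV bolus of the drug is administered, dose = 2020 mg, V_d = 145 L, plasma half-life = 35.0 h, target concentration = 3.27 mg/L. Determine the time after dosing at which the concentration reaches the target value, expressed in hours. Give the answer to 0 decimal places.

C₀ = Dose / Vd = 2020 / 145 = 13.93 mg/L
k = ln2 / t½ = 0.693147 / 35.0 = 0.01980 h⁻¹
t = ln(C₀ / C) / k = ln(13.93 / 3.27) / 0.01980
  = ln(4.260) / 0.01980 = 1.449 / 0.01980 = 73.18 h

73 h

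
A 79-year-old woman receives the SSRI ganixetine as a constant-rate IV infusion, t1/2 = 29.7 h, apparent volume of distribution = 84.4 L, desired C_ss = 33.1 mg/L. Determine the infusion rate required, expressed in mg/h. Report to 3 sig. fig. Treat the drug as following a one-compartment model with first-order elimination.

65.2 mg/h

k = ln2 / t½ = 0.693147 / 29.7 = 0.02334 h⁻¹
CL = k × Vd = 0.02334 × 84.4 = 1.970 L/h
At steady state, infusion rate R₀ = Css × CL = 33.1 × 1.970 = 65.21 mg/h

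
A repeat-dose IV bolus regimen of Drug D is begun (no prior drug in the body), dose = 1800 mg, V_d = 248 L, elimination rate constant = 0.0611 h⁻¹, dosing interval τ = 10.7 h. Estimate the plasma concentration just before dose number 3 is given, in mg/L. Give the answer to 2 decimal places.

5.74 mg/L

C₀ per dose = Dose / Vd = 1800 / 248 = 7.258 mg/L
Fraction remaining after one interval: r = e^(−kτ) = e^(−0.06110 × 10.7) = 0.5201
Before dose 3, 2 doses have been given (aged 1τ, 2τ).
C_trough = C₀ × (r + r²) = 7.258 × (0.5201 + 0.2705) = 5.738 mg/L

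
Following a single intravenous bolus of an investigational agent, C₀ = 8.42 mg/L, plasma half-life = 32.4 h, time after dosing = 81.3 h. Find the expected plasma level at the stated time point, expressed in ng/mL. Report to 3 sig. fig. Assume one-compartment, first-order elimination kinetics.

k = ln2 / t½ = 0.693147 / 32.4 = 0.02139 h⁻¹
C = C₀ · e^(−k·t) = 8.420 × e^(−0.02139 × 81.3)
  = 8.420 × 0.1757 = 1.479 mg/L
Convert: 1.479 mg/L × 1000 = 1479 ng/mL

1480 ng/mL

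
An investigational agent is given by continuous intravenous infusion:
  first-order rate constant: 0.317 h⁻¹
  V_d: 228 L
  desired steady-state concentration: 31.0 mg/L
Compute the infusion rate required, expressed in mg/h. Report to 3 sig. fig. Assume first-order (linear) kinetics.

2240 mg/h

CL = k × Vd = 0.3170 × 228 = 72.28 L/h
At steady state, infusion rate R₀ = Css × CL = 31.0 × 72.28 = 2241 mg/h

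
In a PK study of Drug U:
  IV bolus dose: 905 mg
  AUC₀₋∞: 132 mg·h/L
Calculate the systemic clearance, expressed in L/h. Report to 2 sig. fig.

CL = Dose / AUC = 905 / 132 = 6.856 L/h

6.9 L/h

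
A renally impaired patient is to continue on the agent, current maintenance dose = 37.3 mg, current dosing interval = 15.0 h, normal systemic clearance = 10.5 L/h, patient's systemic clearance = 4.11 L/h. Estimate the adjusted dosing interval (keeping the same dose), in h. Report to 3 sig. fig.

To keep the same average steady-state level, dosing rate must scale with clearance.
CL ratio = 4.11 / 10.5 = 0.3914
New interval (same dose) = 15.0 / 0.3914 = 38.32 h

38.3 h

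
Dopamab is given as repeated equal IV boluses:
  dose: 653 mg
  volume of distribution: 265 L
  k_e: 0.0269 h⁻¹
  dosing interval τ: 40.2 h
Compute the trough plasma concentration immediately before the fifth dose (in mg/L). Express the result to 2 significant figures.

C₀ per dose = Dose / Vd = 653 / 265 = 2.464 mg/L
Fraction remaining after one interval: r = e^(−kτ) = e^(−0.02690 × 40.2) = 0.3391
Before dose 5, 4 doses have been given (aged 1τ, 2τ, 3τ, 4τ).
C_trough = C₀ × (r + r² + … + r^4) = C₀ × r(1−r^4)/(1−r)
        = 2.464 × 0.3391 × (1 − 0.01322) / (1 − 0.3391) = 1.248 mg/L

1.2 mg/L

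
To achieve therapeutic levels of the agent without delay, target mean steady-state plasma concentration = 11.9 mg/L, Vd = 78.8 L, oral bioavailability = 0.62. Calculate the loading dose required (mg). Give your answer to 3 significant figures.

1510 mg

LD = Css × Vd / F = 11.9 × 78.8 / 0.62 = 1512 mg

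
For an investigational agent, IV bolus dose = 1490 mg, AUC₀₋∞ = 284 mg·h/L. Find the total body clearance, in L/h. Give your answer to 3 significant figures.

5.25 L/h

CL = Dose / AUC = 1490 / 284 = 5.246 L/h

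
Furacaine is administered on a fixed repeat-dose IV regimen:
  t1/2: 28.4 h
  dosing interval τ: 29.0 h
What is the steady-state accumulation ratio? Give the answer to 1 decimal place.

2.0

k = ln2 / t½ = 0.693147 / 28.4 = 0.02441 h⁻¹
e^(−kτ) = e^(−0.02441 × 29.0) = 0.4927
Accumulation ratio R = 1 / (1 − e^(−kτ)) = 1 / (1 − 0.4927) = 1.971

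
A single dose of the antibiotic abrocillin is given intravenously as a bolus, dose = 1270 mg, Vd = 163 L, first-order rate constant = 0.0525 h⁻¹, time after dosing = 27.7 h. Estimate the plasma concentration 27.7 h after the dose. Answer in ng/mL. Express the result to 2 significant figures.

C₀ = Dose / Vd = 1270 / 163 = 7.791 mg/L
C = C₀ · e^(−k·t) = 7.791 × e^(−0.05250 × 27.7)
  = 7.791 × 0.2336 = 1.820 mg/L
Convert: 1.820 mg/L × 1000 = 1820 ng/mL

1800 ng/mL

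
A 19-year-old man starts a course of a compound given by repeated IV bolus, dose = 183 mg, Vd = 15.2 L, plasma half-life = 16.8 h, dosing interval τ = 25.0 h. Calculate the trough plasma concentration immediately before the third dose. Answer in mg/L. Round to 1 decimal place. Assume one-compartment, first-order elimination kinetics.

5.8 mg/L

C₀ per dose = Dose / Vd = 183 / 15.2 = 12.04 mg/L
k = ln2 / t½ = 0.693147 / 16.8 = 0.04126 h⁻¹
Fraction remaining after one interval: r = e^(−kτ) = e^(−0.04126 × 25.0) = 0.3565
Before dose 3, 2 doses have been given (aged 1τ, 2τ).
C_trough = C₀ × (r + r²) = 12.04 × (0.3565 + 0.1271) = 5.823 mg/L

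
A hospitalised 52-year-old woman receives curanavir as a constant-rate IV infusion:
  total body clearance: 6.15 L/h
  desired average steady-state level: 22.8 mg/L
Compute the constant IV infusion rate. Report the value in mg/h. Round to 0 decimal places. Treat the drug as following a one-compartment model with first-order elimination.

At steady state, infusion rate R₀ = Css × CL = 22.8 × 6.150 = 140.2 mg/h

140 mg/h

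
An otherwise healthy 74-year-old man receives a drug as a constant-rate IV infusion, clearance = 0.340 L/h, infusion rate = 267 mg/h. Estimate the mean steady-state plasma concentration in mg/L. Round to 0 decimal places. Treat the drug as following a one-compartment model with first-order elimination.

At steady state Css = R₀ / CL = 267 / 0.3400 = 785.3 mg/L

785 mg/L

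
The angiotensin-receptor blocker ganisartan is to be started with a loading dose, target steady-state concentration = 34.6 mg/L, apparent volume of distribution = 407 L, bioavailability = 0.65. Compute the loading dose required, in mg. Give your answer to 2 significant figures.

LD = Css × Vd / F = 34.6 × 407 / 0.65 = 21660 mg

22000 mg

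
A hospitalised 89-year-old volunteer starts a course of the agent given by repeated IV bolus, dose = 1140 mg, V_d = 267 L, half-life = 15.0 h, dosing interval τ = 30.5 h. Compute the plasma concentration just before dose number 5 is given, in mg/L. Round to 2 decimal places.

1.38 mg/L

C₀ per dose = Dose / Vd = 1140 / 267 = 4.270 mg/L
k = ln2 / t½ = 0.693147 / 15.0 = 0.04621 h⁻¹
Fraction remaining after one interval: r = e^(−kτ) = e^(−0.04621 × 30.5) = 0.2443
Before dose 5, 4 doses have been given (aged 1τ, 2τ, 3τ, 4τ).
C_trough = C₀ × (r + r² + … + r^4) = C₀ × r(1−r^4)/(1−r)
        = 4.270 × 0.2443 × (1 − 0.003562) / (1 − 0.2443) = 1.375 mg/L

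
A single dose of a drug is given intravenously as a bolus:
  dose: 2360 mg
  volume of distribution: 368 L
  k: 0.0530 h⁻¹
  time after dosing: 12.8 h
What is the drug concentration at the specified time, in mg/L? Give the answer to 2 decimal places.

C₀ = Dose / Vd = 2360 / 368 = 6.413 mg/L
C = C₀ · e^(−k·t) = 6.413 × e^(−0.05300 × 12.8)
  = 6.413 × 0.5074 = 3.254 mg/L

3.25 mg/L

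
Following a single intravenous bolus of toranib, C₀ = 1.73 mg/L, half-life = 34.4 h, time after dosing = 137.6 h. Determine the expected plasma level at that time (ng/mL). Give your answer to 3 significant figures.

108 ng/mL

k = ln2 / t½ = 0.693147 / 34.4 = 0.02015 h⁻¹
t / t½ = 137.6 / 34.4 = 4 half-lives
C = C₀ × (1/2)^4 = 1.730 × 0.06250 = 0.1081 mg/L
Convert: 0.1081 mg/L × 1000 = 108.1 ng/mL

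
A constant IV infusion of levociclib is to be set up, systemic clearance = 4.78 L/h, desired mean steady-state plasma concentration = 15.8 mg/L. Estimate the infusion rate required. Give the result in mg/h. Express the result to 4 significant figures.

75.52 mg/h

At steady state, infusion rate R₀ = Css × CL = 15.8 × 4.780 = 75.52 mg/h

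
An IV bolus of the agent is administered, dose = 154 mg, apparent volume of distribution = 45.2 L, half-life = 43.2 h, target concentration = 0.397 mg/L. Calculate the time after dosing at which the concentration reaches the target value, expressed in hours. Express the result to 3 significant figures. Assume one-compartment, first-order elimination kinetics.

134 h

C₀ = Dose / Vd = 154.0 / 45.2 = 3.407 mg/L
k = ln2 / t½ = 0.693147 / 43.2 = 0.01605 h⁻¹
t = ln(C₀ / C) / k = ln(3.407 / 0.397) / 0.01605
  = ln(8.582) / 0.01605 = 2.150 / 0.01605 = 134.0 h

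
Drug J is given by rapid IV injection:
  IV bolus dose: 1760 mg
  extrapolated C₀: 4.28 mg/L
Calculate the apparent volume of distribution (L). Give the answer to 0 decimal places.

Vd = Dose / C₀ = 1760 / 4.28 = 411.2 L

411 L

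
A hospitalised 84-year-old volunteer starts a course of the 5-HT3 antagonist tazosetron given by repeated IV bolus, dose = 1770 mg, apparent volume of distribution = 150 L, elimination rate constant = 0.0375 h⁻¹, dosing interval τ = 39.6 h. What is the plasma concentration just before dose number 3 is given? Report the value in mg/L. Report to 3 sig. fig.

3.28 mg/L

C₀ per dose = Dose / Vd = 1770 / 150 = 11.80 mg/L
Fraction remaining after one interval: r = e^(−kτ) = e^(−0.03750 × 39.6) = 0.2265
Before dose 3, 2 doses have been given (aged 1τ, 2τ).
C_trough = C₀ × (r + r²) = 11.80 × (0.2265 + 0.05130) = 3.278 mg/L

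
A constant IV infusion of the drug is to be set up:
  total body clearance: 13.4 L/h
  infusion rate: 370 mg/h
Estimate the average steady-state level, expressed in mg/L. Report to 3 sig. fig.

At steady state Css = R₀ / CL = 370 / 13.40 = 27.61 mg/L

27.6 mg/L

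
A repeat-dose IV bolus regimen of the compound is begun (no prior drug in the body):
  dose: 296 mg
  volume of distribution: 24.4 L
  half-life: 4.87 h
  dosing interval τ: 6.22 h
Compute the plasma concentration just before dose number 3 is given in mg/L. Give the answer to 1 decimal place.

C₀ per dose = Dose / Vd = 296 / 24.4 = 12.13 mg/L
k = ln2 / t½ = 0.693147 / 4.87 = 0.1423 h⁻¹
Fraction remaining after one interval: r = e^(−kτ) = e^(−0.1423 × 6.22) = 0.4127
Before dose 3, 2 doses have been given (aged 1τ, 2τ).
C_trough = C₀ × (r + r²) = 12.13 × (0.4127 + 0.1703) = 7.072 mg/L

7.1 mg/L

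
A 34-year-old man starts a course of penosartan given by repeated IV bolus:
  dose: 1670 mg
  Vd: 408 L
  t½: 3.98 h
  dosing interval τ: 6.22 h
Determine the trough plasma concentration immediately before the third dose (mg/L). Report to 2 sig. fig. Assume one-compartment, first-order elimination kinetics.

C₀ per dose = Dose / Vd = 1670 / 408 = 4.093 mg/L
k = ln2 / t½ = 0.693147 / 3.98 = 0.1742 h⁻¹
Fraction remaining after one interval: r = e^(−kτ) = e^(−0.1742 × 6.22) = 0.3384
Before dose 3, 2 doses have been given (aged 1τ, 2τ).
C_trough = C₀ × (r + r²) = 4.093 × (0.3384 + 0.1145) = 1.854 mg/L

1.9 mg/L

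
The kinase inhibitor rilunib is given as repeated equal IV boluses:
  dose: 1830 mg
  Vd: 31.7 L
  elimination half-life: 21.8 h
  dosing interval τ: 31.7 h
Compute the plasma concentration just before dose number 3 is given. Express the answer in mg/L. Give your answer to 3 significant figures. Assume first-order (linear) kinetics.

28.8 mg/L

C₀ per dose = Dose / Vd = 1830 / 31.7 = 57.73 mg/L
k = ln2 / t½ = 0.693147 / 21.8 = 0.03180 h⁻¹
Fraction remaining after one interval: r = e^(−kτ) = e^(−0.03180 × 31.7) = 0.3649
Before dose 3, 2 doses have been given (aged 1τ, 2τ).
C_trough = C₀ × (r + r²) = 57.73 × (0.3649 + 0.1332) = 28.76 mg/L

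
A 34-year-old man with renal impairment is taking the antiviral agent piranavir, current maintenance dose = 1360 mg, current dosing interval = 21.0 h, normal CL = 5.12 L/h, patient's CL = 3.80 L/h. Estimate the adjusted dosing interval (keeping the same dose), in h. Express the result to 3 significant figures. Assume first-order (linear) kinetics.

To keep the same average steady-state level, dosing rate must scale with clearance.
CL ratio = 3.80 / 5.12 = 0.7422
New interval (same dose) = 21.0 / 0.7422 = 28.29 h

28.3 h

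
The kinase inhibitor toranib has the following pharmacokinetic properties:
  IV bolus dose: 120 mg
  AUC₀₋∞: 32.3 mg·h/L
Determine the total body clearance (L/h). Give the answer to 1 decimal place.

3.7 L/h

CL = Dose / AUC = 120 / 32.3 = 3.715 L/h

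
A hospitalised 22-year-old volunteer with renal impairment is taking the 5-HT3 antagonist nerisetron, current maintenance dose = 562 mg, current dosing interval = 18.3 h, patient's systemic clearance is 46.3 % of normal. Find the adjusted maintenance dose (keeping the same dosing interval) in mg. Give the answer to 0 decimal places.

260 mg

To keep the same average steady-state level, dosing rate must scale with clearance.
CL ratio = 46.3 / 100 = 0.4630
New dose (same interval) = 562 × 0.4630 = 260.2 mg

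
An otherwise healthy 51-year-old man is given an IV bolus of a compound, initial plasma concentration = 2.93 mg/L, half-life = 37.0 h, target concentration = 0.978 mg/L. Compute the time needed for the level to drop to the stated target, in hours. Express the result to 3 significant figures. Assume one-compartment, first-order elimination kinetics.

k = ln2 / t½ = 0.693147 / 37.0 = 0.01873 h⁻¹
t = ln(C₀ / C) / k = ln(2.930 / 0.978) / 0.01873
  = ln(2.996) / 0.01873 = 1.097 / 0.01873 = 58.57 h

58.6 h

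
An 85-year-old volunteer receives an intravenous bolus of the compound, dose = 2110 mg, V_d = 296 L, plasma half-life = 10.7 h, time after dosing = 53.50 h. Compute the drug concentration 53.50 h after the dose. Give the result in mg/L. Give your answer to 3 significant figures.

C₀ = Dose / Vd = 2110 / 296 = 7.128 mg/L
k = ln2 / t½ = 0.693147 / 10.7 = 0.06478 h⁻¹
t / t½ = 53.50 / 10.7 = 5 half-lives
C = C₀ × (1/2)^5 = 7.128 × 0.03125 = 0.2228 mg/L

0.223 mg/L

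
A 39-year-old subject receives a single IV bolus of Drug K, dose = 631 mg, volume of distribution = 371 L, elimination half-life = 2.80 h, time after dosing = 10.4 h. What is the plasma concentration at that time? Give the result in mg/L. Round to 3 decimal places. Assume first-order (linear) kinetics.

0.130 mg/L

C₀ = Dose / Vd = 631.0 / 371 = 1.701 mg/L
k = ln2 / t½ = 0.693147 / 2.80 = 0.2476 h⁻¹
C = C₀ · e^(−k·t) = 1.701 × e^(−0.2476 × 10.4)
  = 1.701 × 0.07615 = 0.1295 mg/L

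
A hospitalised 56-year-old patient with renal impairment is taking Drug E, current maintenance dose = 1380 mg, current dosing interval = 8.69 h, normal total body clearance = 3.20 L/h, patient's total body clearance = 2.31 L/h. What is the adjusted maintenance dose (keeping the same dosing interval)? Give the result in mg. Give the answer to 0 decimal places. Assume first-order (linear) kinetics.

996 mg

To keep the same average steady-state level, dosing rate must scale with clearance.
CL ratio = 2.31 / 3.20 = 0.7219
New dose (same interval) = 1380 × 0.7219 = 996.2 mg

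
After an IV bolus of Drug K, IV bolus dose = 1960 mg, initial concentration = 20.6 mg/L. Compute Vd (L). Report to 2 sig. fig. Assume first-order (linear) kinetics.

Vd = Dose / C₀ = 1960 / 20.6 = 95.15 L

95 L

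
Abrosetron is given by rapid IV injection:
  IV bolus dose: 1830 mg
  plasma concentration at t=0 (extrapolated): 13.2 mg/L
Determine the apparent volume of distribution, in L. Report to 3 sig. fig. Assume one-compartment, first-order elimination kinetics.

139 L

Vd = Dose / C₀ = 1830 / 13.2 = 138.6 L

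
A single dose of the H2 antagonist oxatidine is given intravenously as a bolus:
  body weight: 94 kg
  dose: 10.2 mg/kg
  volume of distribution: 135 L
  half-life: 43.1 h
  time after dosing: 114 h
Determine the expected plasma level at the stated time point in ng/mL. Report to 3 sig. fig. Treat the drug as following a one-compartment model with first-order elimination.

Total dose = 10.2 × 94 = 958.8 mg
C₀ = Dose / Vd = 958.8 / 135 = 7.102 mg/L
k = ln2 / t½ = 0.693147 / 43.1 = 0.01608 h⁻¹
C = C₀ · e^(−k·t) = 7.102 × e^(−0.01608 × 114)
  = 7.102 × 0.1599 = 1.136 mg/L
Convert: 1.136 mg/L × 1000 = 1136 ng/mL

1140 ng/mL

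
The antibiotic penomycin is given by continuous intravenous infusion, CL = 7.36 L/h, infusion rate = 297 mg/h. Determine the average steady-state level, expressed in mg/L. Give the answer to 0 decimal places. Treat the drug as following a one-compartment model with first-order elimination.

40 mg/L

At steady state Css = R₀ / CL = 297 / 7.360 = 40.35 mg/L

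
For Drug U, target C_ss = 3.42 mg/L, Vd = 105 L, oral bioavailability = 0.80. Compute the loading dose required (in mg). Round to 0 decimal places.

LD = Css × Vd / F = 3.42 × 105 / 0.80 = 448.9 mg

449 mg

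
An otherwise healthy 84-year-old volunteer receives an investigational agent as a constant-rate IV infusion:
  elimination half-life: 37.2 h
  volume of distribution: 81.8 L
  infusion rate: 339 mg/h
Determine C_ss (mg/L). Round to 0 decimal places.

222 mg/L

k = ln2 / t½ = 0.693147 / 37.2 = 0.01863 h⁻¹
CL = k × Vd = 0.01863 × 81.8 = 1.524 L/h
At steady state Css = R₀ / CL = 339 / 1.524 = 222.4 mg/L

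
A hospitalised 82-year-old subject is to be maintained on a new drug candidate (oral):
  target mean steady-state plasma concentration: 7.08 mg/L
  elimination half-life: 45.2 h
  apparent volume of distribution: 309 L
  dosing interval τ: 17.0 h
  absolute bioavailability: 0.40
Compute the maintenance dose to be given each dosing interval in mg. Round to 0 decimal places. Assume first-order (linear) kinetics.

k = ln2 / t½ = 0.693147 / 45.2 = 0.01534 h⁻¹
CL = k × Vd = 0.01534 × 309 = 4.740 L/h
At steady state, F × (Dose/τ) = Css × CL.
Dose = Css × CL × τ / F = 7.08 × 4.740 × 17.0 / 0.40 = 1426 mg

1426 mg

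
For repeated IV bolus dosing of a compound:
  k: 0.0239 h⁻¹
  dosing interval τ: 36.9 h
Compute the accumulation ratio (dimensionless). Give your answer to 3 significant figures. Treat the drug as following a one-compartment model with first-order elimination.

1.71

e^(−kτ) = e^(−0.02390 × 36.9) = 0.4140
Accumulation ratio R = 1 / (1 − e^(−kτ)) = 1 / (1 − 0.4140) = 1.706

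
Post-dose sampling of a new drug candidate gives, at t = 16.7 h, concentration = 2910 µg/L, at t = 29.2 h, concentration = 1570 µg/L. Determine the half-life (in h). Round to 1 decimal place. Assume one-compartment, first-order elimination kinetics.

14.0 h

k = ln(C₁/C₂) / (t₂ − t₁) = ln(2910/1570) / (29.2 − 16.7)
  = 0.6171 / 12.50 = 0.04937 h⁻¹
t½ = ln2 / k = 0.693147 / 0.04937 = 14.04 h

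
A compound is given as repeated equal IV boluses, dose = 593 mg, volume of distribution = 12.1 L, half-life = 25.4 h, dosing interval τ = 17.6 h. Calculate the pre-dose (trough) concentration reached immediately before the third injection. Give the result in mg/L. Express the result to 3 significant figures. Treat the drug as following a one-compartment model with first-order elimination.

C₀ per dose = Dose / Vd = 593 / 12.1 = 49.01 mg/L
k = ln2 / t½ = 0.693147 / 25.4 = 0.02729 h⁻¹
Fraction remaining after one interval: r = e^(−kτ) = e^(−0.02729 × 17.6) = 0.6186
Before dose 3, 2 doses have been given (aged 1τ, 2τ).
C_trough = C₀ × (r + r²) = 49.01 × (0.6186 + 0.3827) = 49.07 mg/L

49.1 mg/L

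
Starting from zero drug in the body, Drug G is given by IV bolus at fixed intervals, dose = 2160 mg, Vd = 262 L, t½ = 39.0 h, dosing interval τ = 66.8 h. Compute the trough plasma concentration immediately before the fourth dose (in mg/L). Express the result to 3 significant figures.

C₀ per dose = Dose / Vd = 2160 / 262 = 8.244 mg/L
k = ln2 / t½ = 0.693147 / 39.0 = 0.01777 h⁻¹
Fraction remaining after one interval: r = e^(−kτ) = e^(−0.01777 × 66.8) = 0.3051
Before dose 4, 3 doses have been given (aged 1τ, 2τ, 3τ).
C_trough = C₀ × (r + r² + … + r^3) = C₀ × r(1−r^3)/(1−r)
        = 8.244 × 0.3051 × (1 − 0.02840) / (1 − 0.3051) = 3.517 mg/L

3.52 mg/L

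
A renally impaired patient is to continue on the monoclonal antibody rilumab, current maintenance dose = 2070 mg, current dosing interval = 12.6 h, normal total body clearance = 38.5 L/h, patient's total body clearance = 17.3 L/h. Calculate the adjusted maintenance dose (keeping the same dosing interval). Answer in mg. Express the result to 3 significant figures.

To keep the same average steady-state level, dosing rate must scale with clearance.
CL ratio = 17.3 / 38.5 = 0.4494
New dose (same interval) = 2070 × 0.4494 = 930.3 mg

930 mg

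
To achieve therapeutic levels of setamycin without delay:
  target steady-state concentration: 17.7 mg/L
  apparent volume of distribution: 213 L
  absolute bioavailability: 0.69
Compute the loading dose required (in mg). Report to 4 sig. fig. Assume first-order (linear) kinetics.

5464 mg

LD = Css × Vd / F = 17.7 × 213 / 0.69 = 5464 mg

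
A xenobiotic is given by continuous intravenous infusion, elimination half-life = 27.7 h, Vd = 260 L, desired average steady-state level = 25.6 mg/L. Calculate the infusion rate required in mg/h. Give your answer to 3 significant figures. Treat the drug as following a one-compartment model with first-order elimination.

k = ln2 / t½ = 0.693147 / 27.7 = 0.02502 h⁻¹
CL = k × Vd = 0.02502 × 260 = 6.505 L/h
At steady state, infusion rate R₀ = Css × CL = 25.6 × 6.505 = 166.5 mg/h

167 mg/h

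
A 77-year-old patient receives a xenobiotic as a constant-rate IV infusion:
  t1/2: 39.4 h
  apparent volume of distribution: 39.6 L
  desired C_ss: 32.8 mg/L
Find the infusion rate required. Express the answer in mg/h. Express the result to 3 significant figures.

22.9 mg/h

k = ln2 / t½ = 0.693147 / 39.4 = 0.01759 h⁻¹
CL = k × Vd = 0.01759 × 39.6 = 0.6966 L/h
At steady state, infusion rate R₀ = Css × CL = 32.8 × 0.6966 = 22.85 mg/h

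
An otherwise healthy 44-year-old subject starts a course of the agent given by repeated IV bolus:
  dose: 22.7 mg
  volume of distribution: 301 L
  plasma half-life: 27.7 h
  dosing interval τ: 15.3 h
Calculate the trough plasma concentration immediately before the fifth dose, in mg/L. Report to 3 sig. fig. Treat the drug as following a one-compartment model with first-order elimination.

0.127 mg/L

C₀ per dose = Dose / Vd = 22.7 / 301 = 0.07542 mg/L
k = ln2 / t½ = 0.693147 / 27.7 = 0.02502 h⁻¹
Fraction remaining after one interval: r = e^(−kτ) = e^(−0.02502 × 15.3) = 0.6819
Before dose 5, 4 doses have been given (aged 1τ, 2τ, 3τ, 4τ).
C_trough = C₀ × (r + r² + … + r^4) = C₀ × r(1−r^4)/(1−r)
        = 0.07542 × 0.6819 × (1 − 0.2162) / (1 − 0.6819) = 0.1267 mg/L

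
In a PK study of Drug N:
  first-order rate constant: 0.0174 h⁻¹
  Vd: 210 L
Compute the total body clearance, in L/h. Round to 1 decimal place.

CL = k × Vd = 0.0174 × 210 = 3.654 L/h

3.7 L/h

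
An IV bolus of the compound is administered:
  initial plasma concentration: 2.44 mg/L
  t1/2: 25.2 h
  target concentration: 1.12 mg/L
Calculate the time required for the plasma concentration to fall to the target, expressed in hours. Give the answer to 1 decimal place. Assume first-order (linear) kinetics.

k = ln2 / t½ = 0.693147 / 25.2 = 0.02751 h⁻¹
t = ln(C₀ / C) / k = ln(2.440 / 1.12) / 0.02751
  = ln(2.179) / 0.02751 = 0.7789 / 0.02751 = 28.31 h

28.3 h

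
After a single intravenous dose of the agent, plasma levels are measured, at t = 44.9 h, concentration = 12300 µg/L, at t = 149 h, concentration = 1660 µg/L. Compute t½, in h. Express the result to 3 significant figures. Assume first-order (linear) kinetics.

k = ln(C₁/C₂) / (t₂ − t₁) = ln(12300/1660) / (149 − 44.9)
  = 2.003 / 104.1 = 0.01924 h⁻¹
t½ = ln2 / k = 0.693147 / 0.01924 = 36.03 h

36.0 h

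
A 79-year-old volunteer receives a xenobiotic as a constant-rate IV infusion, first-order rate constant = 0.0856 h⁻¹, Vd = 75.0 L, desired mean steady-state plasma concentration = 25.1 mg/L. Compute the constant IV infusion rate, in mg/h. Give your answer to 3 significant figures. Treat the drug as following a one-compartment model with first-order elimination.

161 mg/h

CL = k × Vd = 0.08560 × 75.0 = 6.420 L/h
At steady state, infusion rate R₀ = Css × CL = 25.1 × 6.420 = 161.1 mg/h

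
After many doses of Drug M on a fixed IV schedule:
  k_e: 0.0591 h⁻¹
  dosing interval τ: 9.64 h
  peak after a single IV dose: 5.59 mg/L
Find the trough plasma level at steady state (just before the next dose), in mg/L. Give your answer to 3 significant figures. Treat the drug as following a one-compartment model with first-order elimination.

7.28 mg/L

e^(−kτ) = e^(−0.05910 × 9.64) = 0.5657
Accumulation ratio R = 1 / (1 − e^(−kτ)) = 1 / (1 − 0.5657) = 2.303
Steady-state trough = C₀ × R × e^(−kτ) = 5.59 × 2.303 × 0.5657 = 7.283 mg/L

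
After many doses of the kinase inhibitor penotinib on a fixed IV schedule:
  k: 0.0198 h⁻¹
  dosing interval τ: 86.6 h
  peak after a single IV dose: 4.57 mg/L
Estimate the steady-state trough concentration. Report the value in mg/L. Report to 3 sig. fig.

1.00 mg/L

e^(−kτ) = e^(−0.01980 × 86.6) = 0.1800
Accumulation ratio R = 1 / (1 − e^(−kτ)) = 1 / (1 − 0.1800) = 1.220
Steady-state trough = C₀ × R × e^(−kτ) = 4.57 × 1.220 × 0.1800 = 1.004 mg/L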